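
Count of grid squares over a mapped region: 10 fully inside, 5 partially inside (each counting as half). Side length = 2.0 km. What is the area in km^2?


effective squares = 10 + 5 * 0.5 = 12.5
area = 12.5 * 4.0 = 50.0 km^2

50.0 km^2


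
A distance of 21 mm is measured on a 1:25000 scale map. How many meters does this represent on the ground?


ground = 21 mm * 25000 / 1000 = 525.0 m

525.0 m


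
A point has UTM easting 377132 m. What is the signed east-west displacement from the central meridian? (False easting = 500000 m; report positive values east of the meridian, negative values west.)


displacement = 377132 - 500000 = -122868 m

-122868 m


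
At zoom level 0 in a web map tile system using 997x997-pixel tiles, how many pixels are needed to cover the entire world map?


tiles per axis = 2^0 = 1
total tiles = 1^2 = 1
pixels per axis = 1 * 997 = 997
total pixels = 997^2 = 994009

994009 pixels


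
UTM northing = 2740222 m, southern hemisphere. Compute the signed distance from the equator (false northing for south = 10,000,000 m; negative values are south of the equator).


For southern: actual = 2740222 - 10000000 = -7259778 m

-7259778 m


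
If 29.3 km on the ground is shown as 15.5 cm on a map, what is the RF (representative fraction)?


ground = 29.3 km = 2930000 cm; RF denominator = ground / map = 2930000 / 15.5 ≈ 189032; RF = 1:189032

1:189032


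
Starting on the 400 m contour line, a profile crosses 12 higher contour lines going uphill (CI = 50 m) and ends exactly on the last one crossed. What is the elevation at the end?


elevation = 400 + 12 * 50 = 1000 m

1000 m


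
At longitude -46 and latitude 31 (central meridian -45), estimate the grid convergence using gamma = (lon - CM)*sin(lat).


gamma = (-46 - -45) * sin(31) = -1 * 0.515038 = -0.515 degrees

-0.515 degrees


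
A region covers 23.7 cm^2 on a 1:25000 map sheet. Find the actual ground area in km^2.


ground_area = 23.7 * (25000/100)^2 = 1481250.0 m^2 = 1.48125 km^2 ≈ 1.481 km^2

1.481 km^2


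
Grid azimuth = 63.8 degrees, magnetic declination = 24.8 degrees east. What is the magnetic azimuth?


magnetic azimuth = grid azimuth - declination (east +ve)
mag_az = 63.8 - 24.8 = 39.0 degrees

39.0 degrees


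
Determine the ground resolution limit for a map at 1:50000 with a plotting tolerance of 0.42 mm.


ground = 0.42 mm * 50000 / 1000 = 21.0 m

21.0 m


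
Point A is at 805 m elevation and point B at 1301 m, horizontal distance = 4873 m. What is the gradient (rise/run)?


gradient = (1301 - 805) / 4873 = 496 / 4873 = 0.1018

0.1018


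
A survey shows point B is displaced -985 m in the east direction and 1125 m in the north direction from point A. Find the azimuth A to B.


az = atan2(-985, 1125) = -41.2 deg
adjusted to 0-360: 318.8 degrees

318.8 degrees


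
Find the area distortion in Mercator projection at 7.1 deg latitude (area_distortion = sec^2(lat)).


area_distortion = 1/cos^2(7.1) = 1.016

1.016


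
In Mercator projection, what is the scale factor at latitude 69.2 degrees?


SF = 1 / cos(69.2) = 1 / 0.355107 = 2.816

2.816


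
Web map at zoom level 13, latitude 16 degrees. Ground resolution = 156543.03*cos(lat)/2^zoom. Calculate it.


res = 156543.03 * cos(16) / 2^13 = 156543.03 * 0.9612617 / 8192 = 18.37 m/pixel

18.37 m/pixel


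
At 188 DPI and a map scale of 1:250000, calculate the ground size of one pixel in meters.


pixel_cm = 2.54 / 188 ≈ 0.013511 cm
ground = pixel_cm * 250000 / 100 = 2.54 * 250000 / (188 * 100) = 635000 / 18800 ≈ 33.78 m

33.78 m


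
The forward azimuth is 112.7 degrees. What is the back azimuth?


back azimuth = (112.7 + 180) mod 360 = 292.7 degrees

292.7 degrees


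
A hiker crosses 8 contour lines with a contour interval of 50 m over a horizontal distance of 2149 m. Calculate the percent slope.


elevation change = 8 * 50 = 400 m
slope = 400 / 2149 * 100 = 18.6%

18.6%


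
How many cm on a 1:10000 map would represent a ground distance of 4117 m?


map_cm = 4117 * 100 / 10000 = 41.17 cm

41.17 cm


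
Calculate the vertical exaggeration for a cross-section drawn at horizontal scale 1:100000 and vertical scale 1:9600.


VE = horizontal_scale / vertical_scale = 100000 / 9600 ≈ 10.4

10.4x


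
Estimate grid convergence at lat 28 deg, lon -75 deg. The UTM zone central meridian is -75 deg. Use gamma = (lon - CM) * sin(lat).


gamma = (-75 - -75) * sin(28) = 0 * 0.469472 = 0.0 degrees

0.0 degrees


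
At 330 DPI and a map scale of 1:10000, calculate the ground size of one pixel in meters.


pixel_cm = 2.54 / 330 ≈ 0.007697 cm
ground = pixel_cm * 10000 / 100 = 2.54 * 10000 / (330 * 100) = 25400 / 33000 ≈ 0.77 m

0.77 m


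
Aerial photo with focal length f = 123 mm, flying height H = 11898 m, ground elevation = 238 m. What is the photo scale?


scale = f / (H - h) = 123 mm / 11660 m = 123 / 11660000 = 1:94797

1:94797


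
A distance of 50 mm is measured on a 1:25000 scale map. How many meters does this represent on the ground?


ground = 50 mm * 25000 / 1000 = 1250.0 m

1250.0 m


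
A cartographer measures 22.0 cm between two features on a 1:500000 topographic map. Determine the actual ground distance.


ground = 22.0 cm * 500000 / 100 = 110000.0 m = 110.0 km

110.0 km


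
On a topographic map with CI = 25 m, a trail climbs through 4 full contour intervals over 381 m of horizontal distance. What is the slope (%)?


elevation change = 4 * 25 = 100 m
slope = 100 / 381 * 100 = 26.2%

26.2%


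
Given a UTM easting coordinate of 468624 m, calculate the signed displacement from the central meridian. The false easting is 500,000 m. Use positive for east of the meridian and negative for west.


displacement = 468624 - 500000 = -31376 m

-31376 m


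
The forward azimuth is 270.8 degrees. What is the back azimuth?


back azimuth = (270.8 + 180) mod 360 = 90.8 degrees

90.8 degrees


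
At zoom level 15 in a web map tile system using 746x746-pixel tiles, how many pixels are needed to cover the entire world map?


tiles per axis = 2^15 = 32768
total tiles = 32768^2 = 1073741824
pixels per axis = 32768 * 746 = 24444928
total pixels = 24444928^2 = 597554504925184

597554504925184 pixels


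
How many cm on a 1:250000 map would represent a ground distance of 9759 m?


map_cm = 9759 * 100 / 250000 = 3.9036 cm ≈ 3.9 cm

3.9 cm


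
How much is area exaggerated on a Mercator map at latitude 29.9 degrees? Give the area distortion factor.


area_distortion = 1/cos^2(29.9) = 1.331

1.331


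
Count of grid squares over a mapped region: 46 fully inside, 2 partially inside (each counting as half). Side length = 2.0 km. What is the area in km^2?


effective squares = 46 + 2 * 0.5 = 47.0
area = 47.0 * 4.0 = 188.0 km^2

188.0 km^2


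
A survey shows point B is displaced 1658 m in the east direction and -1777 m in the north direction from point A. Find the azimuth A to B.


az = atan2(1658, -1777) = 137.0 deg
adjusted to 0-360: 137.0 degrees

137.0 degrees


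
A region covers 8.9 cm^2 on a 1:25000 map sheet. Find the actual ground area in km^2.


ground_area = 8.9 * (25000/100)^2 = 556250.0 m^2 = 0.55625 km^2 ≈ 0.556 km^2

0.556 km^2


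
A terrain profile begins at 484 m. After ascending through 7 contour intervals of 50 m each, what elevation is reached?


elevation = 484 + 7 * 50 = 834 m

834 m


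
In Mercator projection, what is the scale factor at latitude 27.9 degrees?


SF = 1 / cos(27.9) = 1 / 0.883766 = 1.132

1.132


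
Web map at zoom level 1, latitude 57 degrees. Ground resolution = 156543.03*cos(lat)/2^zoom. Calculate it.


res = 156543.03 * cos(57) / 2^1 = 156543.03 * 0.54463904 / 2 = 42629.72 m/pixel

42629.72 m/pixel


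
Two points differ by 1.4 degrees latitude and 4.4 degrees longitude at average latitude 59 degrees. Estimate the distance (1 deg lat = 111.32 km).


dlat_km = 1.4 * 111.32 = 155.848
dlon_km = 4.4 * 111.32 * cos(59) ≈ 252.27
dist = sqrt(155.848^2 + 252.27^2) ≈ 296.5 km

296.5 km


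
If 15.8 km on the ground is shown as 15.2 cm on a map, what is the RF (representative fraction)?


ground = 15.8 km = 1580000 cm; RF denominator = ground / map = 1580000 / 15.2 ≈ 103947; RF = 1:103947

1:103947


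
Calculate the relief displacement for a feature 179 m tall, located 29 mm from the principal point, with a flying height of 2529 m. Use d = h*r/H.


d = h * r / H = 179 * 29 / 2529 = 2.05 mm

2.05 mm


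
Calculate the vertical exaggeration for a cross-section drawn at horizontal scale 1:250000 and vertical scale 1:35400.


VE = horizontal_scale / vertical_scale = 250000 / 35400 ≈ 7.1

7.1x


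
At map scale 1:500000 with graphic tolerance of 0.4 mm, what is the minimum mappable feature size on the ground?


ground = 0.4 mm * 500000 / 1000 = 200.0 m

200.0 m


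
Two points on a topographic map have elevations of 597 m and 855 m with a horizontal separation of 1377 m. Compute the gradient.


gradient = (855 - 597) / 1377 = 258 / 1377 = 0.1874

0.1874


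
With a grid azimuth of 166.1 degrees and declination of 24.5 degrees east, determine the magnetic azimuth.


magnetic azimuth = grid azimuth - declination (east +ve)
mag_az = 166.1 - 24.5 = 141.6 degrees

141.6 degrees


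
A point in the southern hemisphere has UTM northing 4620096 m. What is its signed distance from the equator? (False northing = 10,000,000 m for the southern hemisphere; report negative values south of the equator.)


For southern: actual = 4620096 - 10000000 = -5379904 m

-5379904 m


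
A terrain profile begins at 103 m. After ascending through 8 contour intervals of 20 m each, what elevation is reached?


elevation = 103 + 8 * 20 = 263 m

263 m


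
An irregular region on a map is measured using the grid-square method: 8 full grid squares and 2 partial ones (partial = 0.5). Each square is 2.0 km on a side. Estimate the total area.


effective squares = 8 + 2 * 0.5 = 9.0
area = 9.0 * 4.0 = 36.0 km^2

36.0 km^2


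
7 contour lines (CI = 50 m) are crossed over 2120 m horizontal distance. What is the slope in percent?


elevation change = 7 * 50 = 350 m
slope = 350 / 2120 * 100 = 16.5%

16.5%


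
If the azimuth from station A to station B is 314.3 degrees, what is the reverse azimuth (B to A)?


back azimuth = (314.3 + 180) mod 360 = 134.3 degrees

134.3 degrees


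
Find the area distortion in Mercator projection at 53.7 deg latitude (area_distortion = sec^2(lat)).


area_distortion = 1/cos^2(53.7) = 2.853

2.853


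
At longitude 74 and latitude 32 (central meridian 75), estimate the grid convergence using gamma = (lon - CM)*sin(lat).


gamma = (74 - 75) * sin(32) = -1 * 0.529919 = -0.53 degrees

-0.53 degrees


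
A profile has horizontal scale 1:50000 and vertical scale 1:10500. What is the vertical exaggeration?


VE = horizontal_scale / vertical_scale = 50000 / 10500 ≈ 4.8

4.8x


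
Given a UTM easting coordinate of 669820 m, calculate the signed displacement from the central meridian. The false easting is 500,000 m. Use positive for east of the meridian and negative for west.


displacement = 669820 - 500000 = 169820 m

169820 m


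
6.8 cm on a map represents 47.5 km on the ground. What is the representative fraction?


ground = 47.5 km = 4750000 cm; RF denominator = ground / map = 4750000 / 6.8 ≈ 698529; RF = 1:698529

1:698529


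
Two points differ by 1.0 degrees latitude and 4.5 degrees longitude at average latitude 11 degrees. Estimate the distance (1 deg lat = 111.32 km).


dlat_km = 1.0 * 111.32 = 111.32
dlon_km = 4.5 * 111.32 * cos(11) ≈ 491.736
dist = sqrt(111.32^2 + 491.736^2) ≈ 504.2 km

504.2 km


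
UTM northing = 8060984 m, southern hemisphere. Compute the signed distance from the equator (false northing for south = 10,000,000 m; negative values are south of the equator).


For southern: actual = 8060984 - 10000000 = -1939016 m

-1939016 m


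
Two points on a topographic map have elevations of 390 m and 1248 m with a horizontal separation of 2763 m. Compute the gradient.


gradient = (1248 - 390) / 2763 = 858 / 2763 = 0.3105

0.3105


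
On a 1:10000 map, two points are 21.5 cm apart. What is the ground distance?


ground = 21.5 cm * 10000 / 100 = 2150.0 m = 2.15 km

2.15 km


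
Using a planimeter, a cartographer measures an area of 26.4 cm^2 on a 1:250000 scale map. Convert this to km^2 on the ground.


ground_area = 26.4 * (250000/100)^2 = 165000000.0 m^2 = 165.0 km^2

165.0 km^2


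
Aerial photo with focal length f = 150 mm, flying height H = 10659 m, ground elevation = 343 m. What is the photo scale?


scale = f / (H - h) = 150 mm / 10316 m = 150 / 10316000 = 1:68773

1:68773


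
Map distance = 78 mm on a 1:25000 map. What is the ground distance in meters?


ground = 78 mm * 25000 / 1000 = 1950.0 m

1950.0 m


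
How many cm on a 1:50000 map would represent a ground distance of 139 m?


map_cm = 139 * 100 / 50000 = 0.278 cm ≈ 0.28 cm

0.28 cm


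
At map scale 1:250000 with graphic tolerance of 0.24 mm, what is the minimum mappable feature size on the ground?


ground = 0.24 mm * 250000 / 1000 = 60.0 m

60.0 m


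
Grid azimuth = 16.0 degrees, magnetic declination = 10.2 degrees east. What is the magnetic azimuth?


magnetic azimuth = grid azimuth - declination (east +ve)
mag_az = 16.0 - 10.2 = 5.8 degrees

5.8 degrees


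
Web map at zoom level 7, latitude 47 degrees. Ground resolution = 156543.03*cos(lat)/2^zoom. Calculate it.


res = 156543.03 * cos(47) / 2^7 = 156543.03 * 0.68199836 / 128 = 834.08 m/pixel

834.08 m/pixel


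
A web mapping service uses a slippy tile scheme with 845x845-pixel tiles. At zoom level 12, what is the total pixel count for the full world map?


tiles per axis = 2^12 = 4096
total tiles = 4096^2 = 16777216
pixels per axis = 4096 * 845 = 3461120
total pixels = 3461120^2 = 11979351654400

11979351654400 pixels


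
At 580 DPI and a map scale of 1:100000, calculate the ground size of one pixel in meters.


pixel_cm = 2.54 / 580 ≈ 0.004379 cm
ground = pixel_cm * 100000 / 100 = 2.54 * 100000 / (580 * 100) = 254000 / 58000 ≈ 4.38 m

4.38 m


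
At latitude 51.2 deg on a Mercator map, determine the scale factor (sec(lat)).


SF = 1 / cos(51.2) = 1 / 0.626604 = 1.596

1.596


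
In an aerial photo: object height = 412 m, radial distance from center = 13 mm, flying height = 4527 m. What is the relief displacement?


d = h * r / H = 412 * 13 / 4527 = 1.18 mm

1.18 mm


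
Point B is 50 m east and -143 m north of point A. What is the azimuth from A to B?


az = atan2(50, -143) = 160.7 deg
adjusted to 0-360: 160.7 degrees

160.7 degrees


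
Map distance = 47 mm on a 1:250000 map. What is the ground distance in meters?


ground = 47 mm * 250000 / 1000 = 11750.0 m

11750.0 m


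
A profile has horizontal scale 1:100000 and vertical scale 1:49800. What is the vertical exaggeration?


VE = horizontal_scale / vertical_scale = 100000 / 49800 ≈ 2.0

2.0x


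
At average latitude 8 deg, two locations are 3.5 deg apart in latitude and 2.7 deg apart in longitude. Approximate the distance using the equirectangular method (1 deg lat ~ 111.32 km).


dlat_km = 3.5 * 111.32 = 389.62
dlon_km = 2.7 * 111.32 * cos(8) ≈ 297.639
dist = sqrt(389.62^2 + 297.639^2) ≈ 490.3 km

490.3 km


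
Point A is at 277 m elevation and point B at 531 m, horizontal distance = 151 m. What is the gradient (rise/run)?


gradient = (531 - 277) / 151 = 254 / 151 = 1.6821

1.6821


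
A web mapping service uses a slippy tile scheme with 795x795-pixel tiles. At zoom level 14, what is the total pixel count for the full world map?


tiles per axis = 2^14 = 16384
total tiles = 16384^2 = 268435456
pixels per axis = 16384 * 795 = 13025280
total pixels = 13025280^2 = 169657919078400

169657919078400 pixels


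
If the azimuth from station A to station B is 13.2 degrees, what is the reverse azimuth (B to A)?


back azimuth = (13.2 + 180) mod 360 = 193.2 degrees

193.2 degrees


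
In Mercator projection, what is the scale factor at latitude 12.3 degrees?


SF = 1 / cos(12.3) = 1 / 0.977046 = 1.023

1.023


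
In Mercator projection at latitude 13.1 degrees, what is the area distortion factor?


area_distortion = 1/cos^2(13.1) = 1.054

1.054


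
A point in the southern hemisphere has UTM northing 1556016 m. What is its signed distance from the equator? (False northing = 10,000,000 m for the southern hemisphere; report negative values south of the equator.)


For southern: actual = 1556016 - 10000000 = -8443984 m

-8443984 m


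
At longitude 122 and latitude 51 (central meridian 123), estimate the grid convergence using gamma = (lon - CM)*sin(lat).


gamma = (122 - 123) * sin(51) = -1 * 0.777146 = -0.777 degrees

-0.777 degrees


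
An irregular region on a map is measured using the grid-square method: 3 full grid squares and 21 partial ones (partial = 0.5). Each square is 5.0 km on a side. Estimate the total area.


effective squares = 3 + 21 * 0.5 = 13.5
area = 13.5 * 25.0 = 337.5 km^2

337.5 km^2


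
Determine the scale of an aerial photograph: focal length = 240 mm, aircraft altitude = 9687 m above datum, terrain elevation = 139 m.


scale = f / (H - h) = 240 mm / 9548 m = 240 / 9548000 = 1:39783

1:39783


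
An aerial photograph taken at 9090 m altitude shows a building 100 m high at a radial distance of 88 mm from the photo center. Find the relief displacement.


d = h * r / H = 100 * 88 / 9090 = 0.97 mm

0.97 mm


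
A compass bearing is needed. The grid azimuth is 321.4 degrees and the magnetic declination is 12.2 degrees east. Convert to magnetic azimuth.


magnetic azimuth = grid azimuth - declination (east +ve)
mag_az = 321.4 - 12.2 = 309.2 degrees

309.2 degrees


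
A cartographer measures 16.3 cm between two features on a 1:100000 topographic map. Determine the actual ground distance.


ground = 16.3 cm * 100000 / 100 = 16300.0 m = 16.3 km

16.3 km


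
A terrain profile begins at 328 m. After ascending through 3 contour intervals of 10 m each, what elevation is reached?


elevation = 328 + 3 * 10 = 358 m

358 m


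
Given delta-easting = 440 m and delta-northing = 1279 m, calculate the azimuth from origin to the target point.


az = atan2(440, 1279) = 19.0 deg
adjusted to 0-360: 19.0 degrees

19.0 degrees


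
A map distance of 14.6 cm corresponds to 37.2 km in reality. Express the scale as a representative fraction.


ground = 37.2 km = 3720000 cm; RF denominator = ground / map = 3720000 / 14.6 ≈ 254795; RF = 1:254795

1:254795


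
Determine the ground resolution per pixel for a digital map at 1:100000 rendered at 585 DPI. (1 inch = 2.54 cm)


pixel_cm = 2.54 / 585 ≈ 0.004342 cm
ground = pixel_cm * 100000 / 100 = 2.54 * 100000 / (585 * 100) = 254000 / 58500 ≈ 4.34 m

4.34 m


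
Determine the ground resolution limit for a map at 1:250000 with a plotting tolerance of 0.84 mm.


ground = 0.84 mm * 250000 / 1000 = 210.0 m

210.0 m


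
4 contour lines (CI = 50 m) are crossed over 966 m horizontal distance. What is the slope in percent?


elevation change = 4 * 50 = 200 m
slope = 200 / 966 * 100 = 20.7%

20.7%


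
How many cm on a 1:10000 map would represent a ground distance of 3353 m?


map_cm = 3353 * 100 / 10000 = 33.53 cm

33.53 cm


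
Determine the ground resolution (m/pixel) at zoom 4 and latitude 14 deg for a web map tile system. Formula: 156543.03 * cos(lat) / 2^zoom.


res = 156543.03 * cos(14) / 2^4 = 156543.03 * 0.97029573 / 16 = 9493.31 m/pixel

9493.31 m/pixel


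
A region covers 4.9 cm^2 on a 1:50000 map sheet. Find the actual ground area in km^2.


ground_area = 4.9 * (50000/100)^2 = 1225000.0 m^2 = 1.225 km^2

1.225 km^2


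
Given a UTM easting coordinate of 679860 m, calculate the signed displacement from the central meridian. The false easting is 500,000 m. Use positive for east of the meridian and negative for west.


displacement = 679860 - 500000 = 179860 m

179860 m


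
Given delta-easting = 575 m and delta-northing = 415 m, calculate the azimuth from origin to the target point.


az = atan2(575, 415) = 54.2 deg
adjusted to 0-360: 54.2 degrees

54.2 degrees


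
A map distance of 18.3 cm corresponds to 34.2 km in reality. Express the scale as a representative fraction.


ground = 34.2 km = 3420000 cm; RF denominator = ground / map = 3420000 / 18.3 ≈ 186885; RF = 1:186885

1:186885


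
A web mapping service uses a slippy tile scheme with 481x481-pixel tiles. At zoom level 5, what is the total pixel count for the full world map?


tiles per axis = 2^5 = 32
total tiles = 32^2 = 1024
pixels per axis = 32 * 481 = 15392
total pixels = 15392^2 = 236913664

236913664 pixels


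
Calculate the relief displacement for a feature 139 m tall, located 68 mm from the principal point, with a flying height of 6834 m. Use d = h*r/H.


d = h * r / H = 139 * 68 / 6834 = 1.38 mm

1.38 mm


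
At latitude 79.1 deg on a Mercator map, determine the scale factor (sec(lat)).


SF = 1 / cos(79.1) = 1 / 0.189095 = 5.288

5.288


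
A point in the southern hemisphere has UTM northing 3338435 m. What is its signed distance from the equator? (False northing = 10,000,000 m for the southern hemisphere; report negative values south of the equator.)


For southern: actual = 3338435 - 10000000 = -6661565 m

-6661565 m


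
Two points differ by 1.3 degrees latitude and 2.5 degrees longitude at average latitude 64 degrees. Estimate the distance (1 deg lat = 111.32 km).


dlat_km = 1.3 * 111.32 = 144.716
dlon_km = 2.5 * 111.32 * cos(64) ≈ 121.999
dist = sqrt(144.716^2 + 121.999^2) ≈ 189.3 km

189.3 km


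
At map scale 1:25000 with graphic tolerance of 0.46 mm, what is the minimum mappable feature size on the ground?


ground = 0.46 mm * 25000 / 1000 = 11.5 m

11.5 m


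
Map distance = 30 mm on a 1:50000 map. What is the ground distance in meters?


ground = 30 mm * 50000 / 1000 = 1500.0 m

1500.0 m


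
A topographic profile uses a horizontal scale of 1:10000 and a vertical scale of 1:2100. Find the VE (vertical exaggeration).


VE = horizontal_scale / vertical_scale = 10000 / 2100 ≈ 4.8

4.8x


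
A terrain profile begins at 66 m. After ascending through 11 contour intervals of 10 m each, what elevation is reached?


elevation = 66 + 11 * 10 = 176 m

176 m


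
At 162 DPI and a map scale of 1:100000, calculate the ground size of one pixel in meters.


pixel_cm = 2.54 / 162 ≈ 0.015679 cm
ground = pixel_cm * 100000 / 100 = 2.54 * 100000 / (162 * 100) = 254000 / 16200 ≈ 15.68 m

15.68 m


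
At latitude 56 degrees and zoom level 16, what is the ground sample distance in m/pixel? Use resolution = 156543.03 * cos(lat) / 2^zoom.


res = 156543.03 * cos(56) / 2^16 = 156543.03 * 0.5591929 / 65536 = 1.34 m/pixel

1.34 m/pixel


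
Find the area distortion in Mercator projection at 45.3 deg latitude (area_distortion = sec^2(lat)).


area_distortion = 1/cos^2(45.3) = 2.021

2.021


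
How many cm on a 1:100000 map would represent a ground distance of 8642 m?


map_cm = 8642 * 100 / 100000 = 8.642 cm ≈ 8.64 cm

8.64 cm


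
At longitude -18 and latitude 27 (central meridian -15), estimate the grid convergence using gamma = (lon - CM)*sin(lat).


gamma = (-18 - -15) * sin(27) = -3 * 0.45399 = -1.362 degrees

-1.362 degrees


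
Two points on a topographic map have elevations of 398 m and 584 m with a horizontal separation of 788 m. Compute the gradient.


gradient = (584 - 398) / 788 = 186 / 788 = 0.236

0.236


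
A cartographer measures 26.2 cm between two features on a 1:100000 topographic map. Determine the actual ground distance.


ground = 26.2 cm * 100000 / 100 = 26200.0 m = 26.2 km

26.2 km


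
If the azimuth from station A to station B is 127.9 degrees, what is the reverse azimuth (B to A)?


back azimuth = (127.9 + 180) mod 360 = 307.9 degrees

307.9 degrees


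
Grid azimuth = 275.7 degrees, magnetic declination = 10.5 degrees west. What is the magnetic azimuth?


magnetic azimuth = grid azimuth - declination (east +ve)
mag_az = 275.7 - -10.5 = 286.2 degrees

286.2 degrees


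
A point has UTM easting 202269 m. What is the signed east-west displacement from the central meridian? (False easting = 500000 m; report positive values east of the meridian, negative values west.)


displacement = 202269 - 500000 = -297731 m

-297731 m


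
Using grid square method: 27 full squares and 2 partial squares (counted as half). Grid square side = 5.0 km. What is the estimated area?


effective squares = 27 + 2 * 0.5 = 28.0
area = 28.0 * 25.0 = 700.0 km^2

700.0 km^2


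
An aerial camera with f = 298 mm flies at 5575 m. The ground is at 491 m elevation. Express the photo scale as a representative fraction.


scale = f / (H - h) = 298 mm / 5084 m = 298 / 5084000 = 1:17060

1:17060


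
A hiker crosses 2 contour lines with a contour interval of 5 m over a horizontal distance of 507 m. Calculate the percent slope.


elevation change = 2 * 5 = 10 m
slope = 10 / 507 * 100 = 2.0%

2.0%


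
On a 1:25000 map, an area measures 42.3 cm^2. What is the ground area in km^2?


ground_area = 42.3 * (25000/100)^2 = 2643750.0 m^2 = 2.64375 km^2 ≈ 2.644 km^2

2.644 km^2


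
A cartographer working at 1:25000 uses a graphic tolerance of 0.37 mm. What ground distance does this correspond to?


ground = 0.37 mm * 25000 / 1000 = 9.25 m

9.25 m


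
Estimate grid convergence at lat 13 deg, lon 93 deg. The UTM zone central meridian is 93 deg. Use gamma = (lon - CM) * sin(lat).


gamma = (93 - 93) * sin(13) = 0 * 0.224951 = 0.0 degrees

0.0 degrees


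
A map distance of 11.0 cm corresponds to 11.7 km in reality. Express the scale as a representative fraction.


ground = 11.7 km = 1170000 cm; RF denominator = ground / map = 1170000 / 11.0 ≈ 106364; RF = 1:106364

1:106364


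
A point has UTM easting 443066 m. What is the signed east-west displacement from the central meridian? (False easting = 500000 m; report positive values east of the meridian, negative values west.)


displacement = 443066 - 500000 = -56934 m

-56934 m


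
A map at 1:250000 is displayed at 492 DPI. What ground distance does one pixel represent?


pixel_cm = 2.54 / 492 ≈ 0.005163 cm
ground = pixel_cm * 250000 / 100 = 2.54 * 250000 / (492 * 100) = 635000 / 49200 ≈ 12.91 m

12.91 m


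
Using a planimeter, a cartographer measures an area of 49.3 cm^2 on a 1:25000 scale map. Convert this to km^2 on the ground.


ground_area = 49.3 * (25000/100)^2 = 3081250.0 m^2 = 3.08125 km^2 ≈ 3.081 km^2

3.081 km^2


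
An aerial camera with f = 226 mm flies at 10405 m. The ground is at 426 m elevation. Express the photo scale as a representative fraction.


scale = f / (H - h) = 226 mm / 9979 m = 226 / 9979000 = 1:44155

1:44155


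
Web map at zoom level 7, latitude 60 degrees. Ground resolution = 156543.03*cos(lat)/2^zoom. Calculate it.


res = 156543.03 * cos(60) / 2^7 = 156543.03 * 0.5 / 128 = 611.5 m/pixel

611.5 m/pixel


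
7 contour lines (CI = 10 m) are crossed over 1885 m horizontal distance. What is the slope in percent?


elevation change = 7 * 10 = 70 m
slope = 70 / 1885 * 100 = 3.7%

3.7%


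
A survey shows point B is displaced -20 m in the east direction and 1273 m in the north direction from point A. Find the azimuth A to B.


az = atan2(-20, 1273) = -0.9 deg
adjusted to 0-360: 359.1 degrees

359.1 degrees


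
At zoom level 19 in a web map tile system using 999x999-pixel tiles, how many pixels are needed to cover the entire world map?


tiles per axis = 2^19 = 524288
total tiles = 524288^2 = 274877906944
pixels per axis = 524288 * 999 = 523763712
total pixels = 523763712^2 = 274328426008018944

274328426008018944 pixels


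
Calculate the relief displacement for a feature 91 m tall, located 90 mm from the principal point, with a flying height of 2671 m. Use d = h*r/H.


d = h * r / H = 91 * 90 / 2671 = 3.07 mm

3.07 mm


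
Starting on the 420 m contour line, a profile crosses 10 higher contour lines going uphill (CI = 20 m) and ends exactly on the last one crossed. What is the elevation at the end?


elevation = 420 + 10 * 20 = 620 m

620 m


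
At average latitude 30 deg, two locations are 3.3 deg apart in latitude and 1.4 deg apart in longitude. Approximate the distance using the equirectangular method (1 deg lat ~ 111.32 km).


dlat_km = 3.3 * 111.32 = 367.356
dlon_km = 1.4 * 111.32 * cos(30) ≈ 134.968
dist = sqrt(367.356^2 + 134.968^2) ≈ 391.4 km

391.4 km


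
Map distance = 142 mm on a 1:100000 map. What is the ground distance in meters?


ground = 142 mm * 100000 / 1000 = 14200.0 m

14200.0 m


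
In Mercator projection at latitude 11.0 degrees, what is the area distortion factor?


area_distortion = 1/cos^2(11.0) = 1.038

1.038


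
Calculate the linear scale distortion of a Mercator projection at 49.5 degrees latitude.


SF = 1 / cos(49.5) = 1 / 0.649448 = 1.54

1.54


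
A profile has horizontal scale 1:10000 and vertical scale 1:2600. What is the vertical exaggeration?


VE = horizontal_scale / vertical_scale = 10000 / 2600 ≈ 3.8

3.8x


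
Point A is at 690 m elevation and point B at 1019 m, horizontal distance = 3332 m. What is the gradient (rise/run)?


gradient = (1019 - 690) / 3332 = 329 / 3332 = 0.0987

0.0987


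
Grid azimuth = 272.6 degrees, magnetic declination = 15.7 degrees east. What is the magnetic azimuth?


magnetic azimuth = grid azimuth - declination (east +ve)
mag_az = 272.6 - 15.7 = 256.9 degrees

256.9 degrees


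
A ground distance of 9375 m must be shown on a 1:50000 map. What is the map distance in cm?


map_cm = 9375 * 100 / 50000 = 18.75 cm

18.75 cm


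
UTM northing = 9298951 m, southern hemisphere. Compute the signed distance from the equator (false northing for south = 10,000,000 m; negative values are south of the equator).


For southern: actual = 9298951 - 10000000 = -701049 m

-701049 m


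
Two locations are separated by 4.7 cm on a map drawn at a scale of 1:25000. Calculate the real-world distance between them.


ground = 4.7 cm * 25000 / 100 = 1175.0 m = 1.175 km

1.175 km


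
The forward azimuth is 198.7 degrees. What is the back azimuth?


back azimuth = (198.7 + 180) mod 360 = 18.7 degrees

18.7 degrees


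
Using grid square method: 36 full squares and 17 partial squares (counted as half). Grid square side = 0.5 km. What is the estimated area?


effective squares = 36 + 17 * 0.5 = 44.5
area = 44.5 * 0.25 = 11.125 km^2

11.125 km^2


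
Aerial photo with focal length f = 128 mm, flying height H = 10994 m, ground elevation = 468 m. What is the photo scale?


scale = f / (H - h) = 128 mm / 10526 m = 128 / 10526000 = 1:82234

1:82234


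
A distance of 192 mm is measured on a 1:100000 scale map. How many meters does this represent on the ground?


ground = 192 mm * 100000 / 1000 = 19200.0 m

19200.0 m


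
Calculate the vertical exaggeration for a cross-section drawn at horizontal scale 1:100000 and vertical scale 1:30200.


VE = horizontal_scale / vertical_scale = 100000 / 30200 ≈ 3.3

3.3x


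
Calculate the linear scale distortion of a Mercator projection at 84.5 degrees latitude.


SF = 1 / cos(84.5) = 1 / 0.095846 = 10.433

10.433


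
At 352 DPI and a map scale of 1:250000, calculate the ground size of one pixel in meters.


pixel_cm = 2.54 / 352 ≈ 0.007216 cm
ground = pixel_cm * 250000 / 100 = 2.54 * 250000 / (352 * 100) = 635000 / 35200 ≈ 18.04 m

18.04 m


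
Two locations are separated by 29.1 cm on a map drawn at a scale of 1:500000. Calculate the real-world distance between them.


ground = 29.1 cm * 500000 / 100 = 145500.0 m = 145.5 km

145.5 km


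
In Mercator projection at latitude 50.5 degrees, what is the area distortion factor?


area_distortion = 1/cos^2(50.5) = 2.472

2.472


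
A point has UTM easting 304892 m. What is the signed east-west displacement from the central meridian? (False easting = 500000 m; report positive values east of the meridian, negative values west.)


displacement = 304892 - 500000 = -195108 m

-195108 m


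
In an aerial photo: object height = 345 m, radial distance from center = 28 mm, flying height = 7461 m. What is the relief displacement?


d = h * r / H = 345 * 28 / 7461 = 1.29 mm

1.29 mm


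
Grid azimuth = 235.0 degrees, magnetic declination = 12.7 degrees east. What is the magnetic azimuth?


magnetic azimuth = grid azimuth - declination (east +ve)
mag_az = 235.0 - 12.7 = 222.3 degrees

222.3 degrees


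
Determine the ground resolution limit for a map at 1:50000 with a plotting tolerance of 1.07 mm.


ground = 1.07 mm * 50000 / 1000 = 53.5 m

53.5 m


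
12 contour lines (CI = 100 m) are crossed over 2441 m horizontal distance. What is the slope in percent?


elevation change = 12 * 100 = 1200 m
slope = 1200 / 2441 * 100 = 49.2%

49.2%


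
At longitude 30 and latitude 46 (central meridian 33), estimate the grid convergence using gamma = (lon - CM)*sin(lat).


gamma = (30 - 33) * sin(46) = -3 * 0.71934 = -2.158 degrees

-2.158 degrees


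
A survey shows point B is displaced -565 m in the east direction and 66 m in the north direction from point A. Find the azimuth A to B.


az = atan2(-565, 66) = -83.3 deg
adjusted to 0-360: 276.7 degrees

276.7 degrees


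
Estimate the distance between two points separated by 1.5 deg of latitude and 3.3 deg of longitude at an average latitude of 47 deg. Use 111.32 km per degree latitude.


dlat_km = 1.5 * 111.32 = 166.98
dlon_km = 3.3 * 111.32 * cos(47) ≈ 250.536
dist = sqrt(166.98^2 + 250.536^2) ≈ 301.1 km

301.1 km


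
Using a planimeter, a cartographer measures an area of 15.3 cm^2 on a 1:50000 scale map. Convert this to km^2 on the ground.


ground_area = 15.3 * (50000/100)^2 = 3825000.0 m^2 = 3.825 km^2

3.825 km^2


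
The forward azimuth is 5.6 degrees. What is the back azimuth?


back azimuth = (5.6 + 180) mod 360 = 185.6 degrees

185.6 degrees


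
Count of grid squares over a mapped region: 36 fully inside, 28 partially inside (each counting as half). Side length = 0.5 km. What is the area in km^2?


effective squares = 36 + 28 * 0.5 = 50.0
area = 50.0 * 0.25 = 12.5 km^2

12.5 km^2


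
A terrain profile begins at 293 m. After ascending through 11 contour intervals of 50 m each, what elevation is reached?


elevation = 293 + 11 * 50 = 843 m

843 m


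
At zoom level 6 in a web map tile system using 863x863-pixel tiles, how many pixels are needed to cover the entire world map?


tiles per axis = 2^6 = 64
total tiles = 64^2 = 4096
pixels per axis = 64 * 863 = 55232
total pixels = 55232^2 = 3050573824

3050573824 pixels


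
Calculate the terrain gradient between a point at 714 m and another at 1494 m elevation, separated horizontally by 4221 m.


gradient = (1494 - 714) / 4221 = 780 / 4221 = 0.1848

0.1848


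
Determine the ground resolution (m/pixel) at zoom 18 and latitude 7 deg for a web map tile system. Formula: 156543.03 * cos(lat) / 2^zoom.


res = 156543.03 * cos(7) / 2^18 = 156543.03 * 0.99254615 / 262144 = 0.59 m/pixel

0.59 m/pixel


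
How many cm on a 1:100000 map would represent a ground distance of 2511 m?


map_cm = 2511 * 100 / 100000 = 2.511 cm ≈ 2.51 cm

2.51 cm


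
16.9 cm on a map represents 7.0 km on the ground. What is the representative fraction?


ground = 7.0 km = 700000 cm; RF denominator = ground / map = 700000 / 16.9 ≈ 41420; RF = 1:41420

1:41420


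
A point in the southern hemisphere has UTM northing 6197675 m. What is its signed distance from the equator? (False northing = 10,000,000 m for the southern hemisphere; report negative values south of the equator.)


For southern: actual = 6197675 - 10000000 = -3802325 m

-3802325 m


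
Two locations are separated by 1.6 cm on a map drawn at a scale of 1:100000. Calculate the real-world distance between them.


ground = 1.6 cm * 100000 / 100 = 1600.0 m = 1.6 km

1.6 km


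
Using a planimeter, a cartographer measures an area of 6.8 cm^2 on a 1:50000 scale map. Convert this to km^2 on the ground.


ground_area = 6.8 * (50000/100)^2 = 1700000.0 m^2 = 1.7 km^2

1.7 km^2


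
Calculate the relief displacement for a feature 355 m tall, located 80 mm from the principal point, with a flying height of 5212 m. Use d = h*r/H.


d = h * r / H = 355 * 80 / 5212 = 5.45 mm

5.45 mm


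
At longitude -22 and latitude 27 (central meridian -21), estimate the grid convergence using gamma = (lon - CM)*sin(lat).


gamma = (-22 - -21) * sin(27) = -1 * 0.45399 = -0.454 degrees

-0.454 degrees


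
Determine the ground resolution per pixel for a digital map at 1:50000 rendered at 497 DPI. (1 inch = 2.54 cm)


pixel_cm = 2.54 / 497 ≈ 0.005111 cm
ground = pixel_cm * 50000 / 100 = 2.54 * 50000 / (497 * 100) = 127000 / 49700 ≈ 2.56 m

2.56 m


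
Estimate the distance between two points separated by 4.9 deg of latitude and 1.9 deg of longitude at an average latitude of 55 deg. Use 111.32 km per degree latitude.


dlat_km = 4.9 * 111.32 = 545.468
dlon_km = 1.9 * 111.32 * cos(55) ≈ 121.316
dist = sqrt(545.468^2 + 121.316^2) ≈ 558.8 km

558.8 km


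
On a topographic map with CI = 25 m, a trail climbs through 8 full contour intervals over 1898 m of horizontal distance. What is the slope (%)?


elevation change = 8 * 25 = 200 m
slope = 200 / 1898 * 100 = 10.5%

10.5%


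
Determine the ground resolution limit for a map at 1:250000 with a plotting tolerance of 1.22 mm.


ground = 1.22 mm * 250000 / 1000 = 305.0 m

305.0 m


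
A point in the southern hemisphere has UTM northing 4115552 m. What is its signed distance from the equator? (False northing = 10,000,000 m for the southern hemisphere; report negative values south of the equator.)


For southern: actual = 4115552 - 10000000 = -5884448 m

-5884448 m


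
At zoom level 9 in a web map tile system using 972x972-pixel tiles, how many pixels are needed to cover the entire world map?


tiles per axis = 2^9 = 512
total tiles = 512^2 = 262144
pixels per axis = 512 * 972 = 497664
total pixels = 497664^2 = 247669456896

247669456896 pixels


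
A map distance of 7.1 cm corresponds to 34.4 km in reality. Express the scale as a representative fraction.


ground = 34.4 km = 3440000 cm; RF denominator = ground / map = 3440000 / 7.1 ≈ 484507; RF = 1:484507

1:484507


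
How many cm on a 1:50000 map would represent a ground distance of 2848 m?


map_cm = 2848 * 100 / 50000 = 5.696 cm ≈ 5.7 cm

5.7 cm


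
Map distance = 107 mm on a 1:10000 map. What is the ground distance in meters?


ground = 107 mm * 10000 / 1000 = 1070.0 m

1070.0 m


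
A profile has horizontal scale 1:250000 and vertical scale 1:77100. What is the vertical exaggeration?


VE = horizontal_scale / vertical_scale = 250000 / 77100 ≈ 3.2

3.2x


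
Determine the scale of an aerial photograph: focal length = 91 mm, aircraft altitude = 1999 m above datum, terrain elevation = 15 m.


scale = f / (H - h) = 91 mm / 1984 m = 91 / 1984000 = 1:21802

1:21802


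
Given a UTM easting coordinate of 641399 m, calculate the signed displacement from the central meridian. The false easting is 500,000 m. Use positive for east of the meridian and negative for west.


displacement = 641399 - 500000 = 141399 m

141399 m
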